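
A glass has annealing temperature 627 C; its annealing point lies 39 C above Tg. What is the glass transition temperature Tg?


Rearrange T_anneal = Tg + offset for Tg:
  Tg = T_anneal - offset = 627 - 39 = 588 C

588 C


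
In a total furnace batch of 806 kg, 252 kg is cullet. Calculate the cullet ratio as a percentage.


Cullet ratio = (cullet mass / total batch mass) * 100
  Ratio = 252 / 806 * 100 = 31.27%

31.27%


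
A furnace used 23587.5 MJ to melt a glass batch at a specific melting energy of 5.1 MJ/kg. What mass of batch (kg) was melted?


Rearrange E = m * s for m:
  m = E / s
  m = 23587.5 / 5.1 = 4625.0 kg

4625.0 kg


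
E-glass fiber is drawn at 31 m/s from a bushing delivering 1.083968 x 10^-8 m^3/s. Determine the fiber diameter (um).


Cross-sectional area from continuity:
  A = Q / v = 1.083968 x 10^-8 / 31 = 3.496671 x 10^-10 m^2
Diameter from circular cross-section:
  d = sqrt(4A / pi) * 10^6 (m -> um)
  d = sqrt(4 * 3.496671 x 10^-10 / pi) * 10^6 = 21.1 um

21.1 um


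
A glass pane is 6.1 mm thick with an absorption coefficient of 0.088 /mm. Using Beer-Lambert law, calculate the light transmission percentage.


Beer-Lambert law: T = exp(-alpha * thickness)
  exponent = -0.088 * 6.1 = -0.5368
  T = exp(-0.5368) = 0.5846
  Percentage = 0.5846 * 100 = 58.46%

58.46%


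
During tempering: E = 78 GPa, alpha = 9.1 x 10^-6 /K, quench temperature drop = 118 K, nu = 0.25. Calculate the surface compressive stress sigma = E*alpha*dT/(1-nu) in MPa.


Tempering stress: sigma = E * alpha * dT / (1 - nu)
  E (MPa) = 78 * 1000 = 78000
  Numerator = 78000 * (9.1 x 10^-6) * 118 = 83.7564
  Denominator = 1 - 0.25 = 0.75
  sigma = 83.7564 / 0.75 = 111.7 MPa

111.7 MPa


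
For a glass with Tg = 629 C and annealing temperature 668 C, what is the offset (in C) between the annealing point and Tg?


Offset = T_anneal - Tg:
  offset = 668 - 629 = 39 C

39 C


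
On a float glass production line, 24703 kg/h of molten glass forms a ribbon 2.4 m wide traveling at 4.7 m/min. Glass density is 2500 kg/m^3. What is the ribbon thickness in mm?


Ribbon cross-section from mass balance:
  Volume rate = throughput / density = 24703 / 2500 = 9.8812 m^3/h
  thickness = volume rate / (speed * 60 * width), i.e.
  thickness = throughput / (60 * speed * width * density) * 1000
  thickness = 24703 / (60 * 4.7 * 2.4 * 2500) * 1000 = 14.6 mm

14.6 mm


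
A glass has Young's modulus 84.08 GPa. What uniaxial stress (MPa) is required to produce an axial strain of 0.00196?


Rearrange E = sigma / epsilon:
  sigma = E * epsilon
  E (MPa) = 84.08 * 1000 = 84080
  sigma = 84080 * 0.00196 = 164.8 MPa

164.8 MPa


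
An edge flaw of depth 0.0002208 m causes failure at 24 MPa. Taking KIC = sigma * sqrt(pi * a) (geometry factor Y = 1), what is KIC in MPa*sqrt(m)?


Fracture toughness: KIC = sigma * sqrt(pi * a)
  pi * a = pi * 0.0002208 = 0.000693664
  sqrt(pi * a) = 0.026338
  KIC = 24 * 0.026338 = 0.632 MPa*sqrt(m)

0.632 MPa*sqrt(m)


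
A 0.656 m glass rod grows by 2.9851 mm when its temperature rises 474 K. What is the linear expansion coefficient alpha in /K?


Rearrange dL = alpha * L0 * dT for alpha:
  alpha = dL / (L0 * dT)
  alpha = (2.9851 / 1000) / (0.656 * 474) = 0.0000096 /K = 9.6 x 10^-6 /K

9.6 x 10^-6 /K


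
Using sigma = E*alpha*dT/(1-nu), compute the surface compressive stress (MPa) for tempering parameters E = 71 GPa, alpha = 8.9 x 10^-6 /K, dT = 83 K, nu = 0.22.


Tempering stress: sigma = E * alpha * dT / (1 - nu)
  E (MPa) = 71 * 1000 = 71000
  Numerator = 71000 * (8.9 x 10^-6) * 83 = 52.4477
  Denominator = 1 - 0.22 = 0.78
  sigma = 52.4477 / 0.78 = 67.2 MPa

67.2 MPa


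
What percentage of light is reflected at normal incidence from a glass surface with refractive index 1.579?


Fresnel reflectance at normal incidence:
  R = ((n - 1)/(n + 1))^2
  (n - 1)/(n + 1) = (1.579 - 1)/(1.579 + 1) = 0.224506
  R = 0.224506^2 = 0.0504029
  R(%) = 0.0504029 * 100 = 5.04%

5.04%


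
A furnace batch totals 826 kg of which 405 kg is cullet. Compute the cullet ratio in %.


Cullet ratio = (cullet mass / total batch mass) * 100
  Ratio = 405 / 826 * 100 = 49.03%

49.03%


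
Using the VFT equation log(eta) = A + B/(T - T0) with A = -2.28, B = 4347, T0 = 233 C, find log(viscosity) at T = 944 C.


VFT equation: log(eta) = A + B / (T - T0)
  T - T0 = 944 - 233 = 711
  B / (T - T0) = 4347 / 711 = 6.114
  log(eta) = -2.28 + 6.114 = 3.834

3.834


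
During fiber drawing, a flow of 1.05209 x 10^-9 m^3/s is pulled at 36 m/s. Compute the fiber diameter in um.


Cross-sectional area from continuity:
  A = Q / v = 1.05209 x 10^-9 / 36 = 2.922472 x 10^-11 m^2
Diameter from circular cross-section:
  d = sqrt(4A / pi) * 10^6 (m -> um)
  d = sqrt(4 * 2.922472 x 10^-11 / pi) * 10^6 = 6.1 um

6.1 um


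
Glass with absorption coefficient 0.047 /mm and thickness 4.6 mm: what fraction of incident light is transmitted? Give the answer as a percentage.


Beer-Lambert law: T = exp(-alpha * thickness)
  exponent = -0.047 * 4.6 = -0.2162
  T = exp(-0.2162) = 0.8056
  Percentage = 0.8056 * 100 = 80.56%

80.56%


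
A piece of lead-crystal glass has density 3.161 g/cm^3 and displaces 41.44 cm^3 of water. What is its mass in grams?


Rearrange rho = m / V:
  m = rho * V
  m = 3.161 * 41.44 = 130.992 g

130.992 g


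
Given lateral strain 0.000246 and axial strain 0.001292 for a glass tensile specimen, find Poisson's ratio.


Poisson's ratio: nu = lateral strain / axial strain
  nu = 0.000246 / 0.001292 = 0.1904

0.1904


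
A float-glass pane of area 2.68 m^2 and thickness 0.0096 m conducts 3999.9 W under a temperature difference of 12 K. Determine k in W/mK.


Fourier's law rearranged: k = Q * t / (A * dT)
  Numerator = 3999.9 * 0.0096 = 38.39904
  Denominator = 2.68 * 12 = 32.16
  k = 38.39904 / 32.16 = 1.194 W/mK

1.194 W/mK


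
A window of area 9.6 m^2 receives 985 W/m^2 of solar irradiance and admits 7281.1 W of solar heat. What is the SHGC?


Rearrange Q = Area * SHGC * Irradiance:
  SHGC = Q / (Area * Irradiance)
  SHGC = 7281.1 / (9.6 * 985) = 0.77

0.77


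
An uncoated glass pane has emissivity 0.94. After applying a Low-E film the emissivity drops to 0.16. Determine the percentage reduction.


Percentage reduction = (1 - coated/uncoated) * 100
  Ratio = 0.16 / 0.94 = 0.1702
  Reduction = (1 - 0.1702) * 100 = 83.0%

83.0%


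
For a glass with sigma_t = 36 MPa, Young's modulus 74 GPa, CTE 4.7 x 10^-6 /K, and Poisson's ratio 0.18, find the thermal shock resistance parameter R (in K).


Thermal shock resistance: R = sigma * (1 - nu) / (E * alpha)
  Numerator = 36 * (1 - 0.18) = 29.52
  Denominator = 74 * 1000 * (4.7 x 10^-6) = 0.3478
  R = 29.52 / 0.3478 = 84.9 K

84.9 K


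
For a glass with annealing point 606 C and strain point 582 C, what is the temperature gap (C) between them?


Gap = T_anneal - T_strain:
  gap = 606 - 582 = 24 C

24 C


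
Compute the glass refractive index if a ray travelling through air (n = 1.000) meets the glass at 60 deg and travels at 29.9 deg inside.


Apply Snell's law: n1 * sin(theta1) = n2 * sin(theta2)
  n2 = n1 * sin(theta1) / sin(theta2)
  sin(60) = 0.866025
  sin(29.9) = 0.498488
  n2 = 1.000 * 0.866025 / 0.498488 = 1.7373

1.7373


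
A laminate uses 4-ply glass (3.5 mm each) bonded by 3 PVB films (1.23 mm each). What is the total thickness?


Total thickness = glass contribution + PVB contribution
  Glass: 4 * 3.5 = 14.0 mm
  PVB: 3 * 1.23 = 3.69 mm
  Total = 14.0 + 3.69 = 17.69 mm

17.69 mm


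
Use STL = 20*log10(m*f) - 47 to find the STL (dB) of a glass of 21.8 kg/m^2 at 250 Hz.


Mass law: STL = 20 * log10(m * f) - 47
  m * f = 21.8 * 250 = 5450
  log10(5450) = 3.7364
  STL = 20 * 3.7364 - 47 = 74.728 - 47 = 27.7 dB

27.7 dB


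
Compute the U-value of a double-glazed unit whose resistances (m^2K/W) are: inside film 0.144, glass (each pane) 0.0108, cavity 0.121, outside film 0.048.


Total thermal resistance (series):
  R_total = R_in + R_glass + R_air + R_glass + R_out
  R_total = 0.144 + 0.0108 + 0.121 + 0.0108 + 0.048 = 0.3346 m^2K/W
U-value = 1 / R_total = 1 / 0.3346 = 2.989 W/m^2K

2.989 W/m^2K


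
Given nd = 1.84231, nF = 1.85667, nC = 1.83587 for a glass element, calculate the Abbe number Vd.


Abbe number formula: Vd = (nd - 1) / (nF - nC)
  nd - 1 = 1.84231 - 1 = 0.84231
  nF - nC = 1.85667 - 1.83587 = 0.0208
  Vd = 0.84231 / 0.0208 = 40.5

40.5


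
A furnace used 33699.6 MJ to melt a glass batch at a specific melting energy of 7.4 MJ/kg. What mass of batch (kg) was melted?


Rearrange E = m * s for m:
  m = E / s
  m = 33699.6 / 7.4 = 4554.0 kg

4554.0 kg


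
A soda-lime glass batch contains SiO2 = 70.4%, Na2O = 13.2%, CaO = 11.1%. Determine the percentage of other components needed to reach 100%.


Sum the three major oxides:
  SiO2 + Na2O + CaO = 70.4 + 13.2 + 11.1 = 94.7%
Subtract from 100%:
  Others = 100 - 94.7 = 5.3%

5.3%


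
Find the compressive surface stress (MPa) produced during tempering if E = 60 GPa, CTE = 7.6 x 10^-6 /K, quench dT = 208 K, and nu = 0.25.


Tempering stress: sigma = E * alpha * dT / (1 - nu)
  E (MPa) = 60 * 1000 = 60000
  Numerator = 60000 * (7.6 x 10^-6) * 208 = 94.848
  Denominator = 1 - 0.25 = 0.75
  sigma = 94.848 / 0.75 = 126.5 MPa

126.5 MPa


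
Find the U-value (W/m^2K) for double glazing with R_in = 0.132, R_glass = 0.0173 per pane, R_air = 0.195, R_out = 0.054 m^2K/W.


Total thermal resistance (series):
  R_total = R_in + R_glass + R_air + R_glass + R_out
  R_total = 0.132 + 0.0173 + 0.195 + 0.0173 + 0.054 = 0.4156 m^2K/W
U-value = 1 / R_total = 1 / 0.4156 = 2.406 W/m^2K

2.406 W/m^2K


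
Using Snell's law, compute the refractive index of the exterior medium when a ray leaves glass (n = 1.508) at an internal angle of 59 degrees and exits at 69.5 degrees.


Apply Snell's law: n1 * sin(theta1) = n2 * sin(theta2)
  n2 = n1 * sin(theta1) / sin(theta2)
  sin(59) = 0.857167
  sin(69.5) = 0.936672
  n2 = 1.508 * 0.857167 / 0.936672 = 1.38

1.38


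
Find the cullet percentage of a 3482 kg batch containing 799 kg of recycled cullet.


Cullet ratio = (cullet mass / total batch mass) * 100
  Ratio = 799 / 3482 * 100 = 22.95%

22.95%


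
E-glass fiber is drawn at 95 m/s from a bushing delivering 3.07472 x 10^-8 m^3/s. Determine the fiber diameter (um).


Cross-sectional area from continuity:
  A = Q / v = 3.07472 x 10^-8 / 95 = 3.236547 x 10^-10 m^2
Diameter from circular cross-section:
  d = sqrt(4A / pi) * 10^6 (m -> um)
  d = sqrt(4 * 3.236547 x 10^-10 / pi) * 10^6 = 20.3 um

20.3 um


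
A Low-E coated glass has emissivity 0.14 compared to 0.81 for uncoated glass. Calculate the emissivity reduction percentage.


Percentage reduction = (1 - coated/uncoated) * 100
  Ratio = 0.14 / 0.81 = 0.1728
  Reduction = (1 - 0.1728) * 100 = 82.7%

82.7%


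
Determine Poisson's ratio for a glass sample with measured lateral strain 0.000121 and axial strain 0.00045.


Poisson's ratio: nu = lateral strain / axial strain
  nu = 0.000121 / 0.00045 = 0.2689

0.2689


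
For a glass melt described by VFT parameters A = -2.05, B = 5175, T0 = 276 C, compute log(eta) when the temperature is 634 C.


VFT equation: log(eta) = A + B / (T - T0)
  T - T0 = 634 - 276 = 358
  B / (T - T0) = 5175 / 358 = 14.455
  log(eta) = -2.05 + 14.455 = 12.405

12.405


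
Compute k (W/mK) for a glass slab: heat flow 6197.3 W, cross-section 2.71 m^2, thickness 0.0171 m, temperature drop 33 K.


Fourier's law rearranged: k = Q * t / (A * dT)
  Numerator = 6197.3 * 0.0171 = 105.97383
  Denominator = 2.71 * 33 = 89.43
  k = 105.97383 / 89.43 = 1.185 W/mK

1.185 W/mK


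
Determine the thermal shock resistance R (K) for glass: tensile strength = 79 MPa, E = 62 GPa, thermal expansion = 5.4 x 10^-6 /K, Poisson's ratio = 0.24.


Thermal shock resistance: R = sigma * (1 - nu) / (E * alpha)
  Numerator = 79 * (1 - 0.24) = 60.04
  Denominator = 62 * 1000 * (5.4 x 10^-6) = 0.3348
  R = 60.04 / 0.3348 = 179.3 K

179.3 K


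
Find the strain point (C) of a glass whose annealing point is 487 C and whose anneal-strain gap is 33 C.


Strain point = annealing point - difference:
  T_strain = 487 - 33 = 454 C

454 C


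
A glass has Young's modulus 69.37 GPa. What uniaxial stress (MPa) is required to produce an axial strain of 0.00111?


Rearrange E = sigma / epsilon:
  sigma = E * epsilon
  E (MPa) = 69.37 * 1000 = 69370
  sigma = 69370 * 0.00111 = 77.0 MPa

77.0 MPa


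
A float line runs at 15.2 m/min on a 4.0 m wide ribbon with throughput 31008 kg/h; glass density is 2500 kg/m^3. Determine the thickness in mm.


Ribbon cross-section from mass balance:
  Volume rate = throughput / density = 31008 / 2500 = 12.4032 m^3/h
  thickness = volume rate / (speed * 60 * width), i.e.
  thickness = throughput / (60 * speed * width * density) * 1000
  thickness = 31008 / (60 * 15.2 * 4.0 * 2500) * 1000 = 3.4 mm

3.4 mm


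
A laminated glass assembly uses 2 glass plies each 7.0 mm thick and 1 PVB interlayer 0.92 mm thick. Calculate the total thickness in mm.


Total thickness = glass contribution + PVB contribution
  Glass: 2 * 7.0 = 14.0 mm
  PVB: 1 * 0.92 = 0.92 mm
  Total = 14.0 + 0.92 = 14.92 mm

14.92 mm


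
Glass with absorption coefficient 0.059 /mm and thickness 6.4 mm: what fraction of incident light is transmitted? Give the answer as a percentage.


Beer-Lambert law: T = exp(-alpha * thickness)
  exponent = -0.059 * 6.4 = -0.3776
  T = exp(-0.3776) = 0.6855
  Percentage = 0.6855 * 100 = 68.55%

68.55%


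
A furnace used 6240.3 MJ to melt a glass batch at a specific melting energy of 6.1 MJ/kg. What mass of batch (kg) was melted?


Rearrange E = m * s for m:
  m = E / s
  m = 6240.3 / 6.1 = 1023.0 kg

1023.0 kg


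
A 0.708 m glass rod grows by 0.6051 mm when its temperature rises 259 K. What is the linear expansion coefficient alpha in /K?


Rearrange dL = alpha * L0 * dT for alpha:
  alpha = dL / (L0 * dT)
  alpha = (0.6051 / 1000) / (0.708 * 259) = 0.0000033 /K = 3.3 x 10^-6 /K

3.3 x 10^-6 /K


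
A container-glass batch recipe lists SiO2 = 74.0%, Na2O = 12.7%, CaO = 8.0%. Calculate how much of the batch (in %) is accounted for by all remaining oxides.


Sum the three major oxides:
  SiO2 + Na2O + CaO = 74.0 + 12.7 + 8.0 = 94.7%
Subtract from 100%:
  Others = 100 - 94.7 = 5.3%

5.3%


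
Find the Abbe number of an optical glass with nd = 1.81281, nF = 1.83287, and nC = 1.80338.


Abbe number formula: Vd = (nd - 1) / (nF - nC)
  nd - 1 = 1.81281 - 1 = 0.81281
  nF - nC = 1.83287 - 1.80338 = 0.02949
  Vd = 0.81281 / 0.02949 = 27.56

27.56


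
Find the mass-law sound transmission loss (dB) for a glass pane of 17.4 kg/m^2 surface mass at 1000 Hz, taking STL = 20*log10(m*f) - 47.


Mass law: STL = 20 * log10(m * f) - 47
  m * f = 17.4 * 1000 = 17400
  log10(17400) = 4.24055
  STL = 20 * 4.24055 - 47 = 84.811 - 47 = 37.8 dB

37.8 dB


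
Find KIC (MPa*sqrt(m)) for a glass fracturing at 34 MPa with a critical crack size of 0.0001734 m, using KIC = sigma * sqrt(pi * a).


Fracture toughness: KIC = sigma * sqrt(pi * a)
  pi * a = pi * 0.0001734 = 0.000544752
  sqrt(pi * a) = 0.02334
  KIC = 34 * 0.02334 = 0.794 MPa*sqrt(m)

0.794 MPa*sqrt(m)


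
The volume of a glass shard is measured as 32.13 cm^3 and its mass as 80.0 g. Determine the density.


Use the definition of density:
  rho = mass / volume
  rho = 80.0 / 32.13 = 2.49 g/cm^3

2.49 g/cm^3


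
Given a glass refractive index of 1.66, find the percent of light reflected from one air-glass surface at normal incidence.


Fresnel reflectance at normal incidence:
  R = ((n - 1)/(n + 1))^2
  (n - 1)/(n + 1) = (1.66 - 1)/(1.66 + 1) = 0.24812
  R = 0.24812^2 = 0.0615635
  R(%) = 0.0615635 * 100 = 6.156%

6.156%


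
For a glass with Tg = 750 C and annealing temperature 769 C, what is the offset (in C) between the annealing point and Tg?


Offset = T_anneal - Tg:
  offset = 769 - 750 = 19 C

19 C


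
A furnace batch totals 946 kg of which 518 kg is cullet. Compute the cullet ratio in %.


Cullet ratio = (cullet mass / total batch mass) * 100
  Ratio = 518 / 946 * 100 = 54.76%

54.76%


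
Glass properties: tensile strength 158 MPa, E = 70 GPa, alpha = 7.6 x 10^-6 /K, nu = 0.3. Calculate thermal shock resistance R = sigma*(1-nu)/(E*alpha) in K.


Thermal shock resistance: R = sigma * (1 - nu) / (E * alpha)
  Numerator = 158 * (1 - 0.3) = 110.6
  Denominator = 70 * 1000 * (7.6 x 10^-6) = 0.532
  R = 110.6 / 0.532 = 207.9 K

207.9 K


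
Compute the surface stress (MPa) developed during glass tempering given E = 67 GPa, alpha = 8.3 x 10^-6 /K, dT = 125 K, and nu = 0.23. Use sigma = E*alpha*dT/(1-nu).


Tempering stress: sigma = E * alpha * dT / (1 - nu)
  E (MPa) = 67 * 1000 = 67000
  Numerator = 67000 * (8.3 x 10^-6) * 125 = 69.5125
  Denominator = 1 - 0.23 = 0.77
  sigma = 69.5125 / 0.77 = 90.3 MPa

90.3 MPa


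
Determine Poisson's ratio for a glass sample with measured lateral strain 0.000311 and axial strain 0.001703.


Poisson's ratio: nu = lateral strain / axial strain
  nu = 0.000311 / 0.001703 = 0.1826

0.1826


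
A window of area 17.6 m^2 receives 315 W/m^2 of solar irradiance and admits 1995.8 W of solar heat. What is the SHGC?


Rearrange Q = Area * SHGC * Irradiance:
  SHGC = Q / (Area * Irradiance)
  SHGC = 1995.8 / (17.6 * 315) = 0.36

0.36


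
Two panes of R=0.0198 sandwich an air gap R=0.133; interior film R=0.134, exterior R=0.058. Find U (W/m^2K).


Total thermal resistance (series):
  R_total = R_in + R_glass + R_air + R_glass + R_out
  R_total = 0.134 + 0.0198 + 0.133 + 0.0198 + 0.058 = 0.3646 m^2K/W
U-value = 1 / R_total = 1 / 0.3646 = 2.743 W/m^2K

2.743 W/m^2K


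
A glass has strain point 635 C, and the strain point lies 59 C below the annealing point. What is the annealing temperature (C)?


T_anneal = T_strain + gap:
  T_anneal = 635 + 59 = 694 C

694 C


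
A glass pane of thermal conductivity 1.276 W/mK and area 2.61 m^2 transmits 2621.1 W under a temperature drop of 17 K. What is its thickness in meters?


Fourier's law: t = k * A * dT / Q
  t = 1.276 * 2.61 * 17 / 2621.1
  t = 56.61612 / 2621.1 = 0.0216 m

0.0216 m


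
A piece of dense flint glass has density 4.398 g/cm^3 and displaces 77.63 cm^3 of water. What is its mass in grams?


Rearrange rho = m / V:
  m = rho * V
  m = 4.398 * 77.63 = 341.417 g

341.417 g


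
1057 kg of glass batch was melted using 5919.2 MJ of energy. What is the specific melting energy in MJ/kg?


Rearrange E = m * s for s:
  s = E / m
  s = 5919.2 / 1057 = 5.6 MJ/kg

5.6 MJ/kg


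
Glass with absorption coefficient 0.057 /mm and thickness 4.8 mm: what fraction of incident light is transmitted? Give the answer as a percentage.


Beer-Lambert law: T = exp(-alpha * thickness)
  exponent = -0.057 * 4.8 = -0.2736
  T = exp(-0.2736) = 0.7606
  Percentage = 0.7606 * 100 = 76.06%

76.06%


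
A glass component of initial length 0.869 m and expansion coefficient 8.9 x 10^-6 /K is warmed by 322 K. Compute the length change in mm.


Thermal expansion formula: dL = alpha * L0 * dT
  dL = (8.9 x 10^-6) * 0.869 * 322 = 0.00249038 m
Convert to mm: 0.00249038 * 1000 = 2.4904 mm

2.4904 mm


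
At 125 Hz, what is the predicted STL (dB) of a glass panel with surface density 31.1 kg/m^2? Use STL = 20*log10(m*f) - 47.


Mass law: STL = 20 * log10(m * f) - 47
  m * f = 31.1 * 125 = 3887.5
  log10(3887.5) = 3.58967
  STL = 20 * 3.58967 - 47 = 71.7934 - 47 = 24.8 dB

24.8 dB


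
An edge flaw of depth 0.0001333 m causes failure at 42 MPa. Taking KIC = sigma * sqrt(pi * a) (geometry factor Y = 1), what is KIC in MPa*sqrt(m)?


Fracture toughness: KIC = sigma * sqrt(pi * a)
  pi * a = pi * 0.0001333 = 0.000418774
  sqrt(pi * a) = 0.020464
  KIC = 42 * 0.020464 = 0.859 MPa*sqrt(m)

0.859 MPa*sqrt(m)


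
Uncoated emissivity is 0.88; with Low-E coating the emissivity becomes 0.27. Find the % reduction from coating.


Percentage reduction = (1 - coated/uncoated) * 100
  Ratio = 0.27 / 0.88 = 0.3068
  Reduction = (1 - 0.3068) * 100 = 69.3%

69.3%


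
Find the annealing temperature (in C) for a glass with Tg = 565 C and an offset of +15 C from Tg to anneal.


The annealing temperature is Tg plus the offset:
  T_anneal = 565 + 15 = 580 C

580 C


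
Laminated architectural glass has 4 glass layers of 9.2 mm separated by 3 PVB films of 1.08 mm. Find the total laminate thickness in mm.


Total thickness = glass contribution + PVB contribution
  Glass: 4 * 9.2 = 36.8 mm
  PVB: 3 * 1.08 = 3.24 mm
  Total = 36.8 + 3.24 = 40.04 mm

40.04 mm


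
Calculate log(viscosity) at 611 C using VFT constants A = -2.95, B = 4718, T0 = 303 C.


VFT equation: log(eta) = A + B / (T - T0)
  T - T0 = 611 - 303 = 308
  B / (T - T0) = 4718 / 308 = 15.318
  log(eta) = -2.95 + 15.318 = 12.368

12.368


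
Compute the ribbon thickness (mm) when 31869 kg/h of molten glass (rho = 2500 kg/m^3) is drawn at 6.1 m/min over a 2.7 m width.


Ribbon cross-section from mass balance:
  Volume rate = throughput / density = 31869 / 2500 = 12.7476 m^3/h
  thickness = volume rate / (speed * 60 * width), i.e.
  thickness = throughput / (60 * speed * width * density) * 1000
  thickness = 31869 / (60 * 6.1 * 2.7 * 2500) * 1000 = 12.9 mm

12.9 mm


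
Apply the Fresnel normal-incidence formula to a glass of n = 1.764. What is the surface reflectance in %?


Fresnel reflectance at normal incidence:
  R = ((n - 1)/(n + 1))^2
  (n - 1)/(n + 1) = (1.764 - 1)/(1.764 + 1) = 0.276411
  R = 0.276411^2 = 0.076403
  R(%) = 0.076403 * 100 = 7.64%

7.64%


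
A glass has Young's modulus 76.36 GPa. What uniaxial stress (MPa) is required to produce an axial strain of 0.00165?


Rearrange E = sigma / epsilon:
  sigma = E * epsilon
  E (MPa) = 76.36 * 1000 = 76360
  sigma = 76360 * 0.00165 = 125.99 MPa

125.99 MPa


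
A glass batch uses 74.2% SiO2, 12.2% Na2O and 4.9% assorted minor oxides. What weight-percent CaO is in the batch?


Pieces sum to 100%:
  CaO = 100 - (SiO2 + Na2O + others)
  CaO = 100 - (74.2 + 12.2 + 4.9) = 8.7%

8.7%


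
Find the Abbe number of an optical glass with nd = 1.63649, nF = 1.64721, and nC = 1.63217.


Abbe number formula: Vd = (nd - 1) / (nF - nC)
  nd - 1 = 1.63649 - 1 = 0.63649
  nF - nC = 1.64721 - 1.63217 = 0.01504
  Vd = 0.63649 / 0.01504 = 42.32

42.32


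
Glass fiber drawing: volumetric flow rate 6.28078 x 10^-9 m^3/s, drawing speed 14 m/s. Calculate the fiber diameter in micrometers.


Cross-sectional area from continuity:
  A = Q / v = 6.28078 x 10^-9 / 14 = 4.486271 x 10^-10 m^2
Diameter from circular cross-section:
  d = sqrt(4A / pi) * 10^6 (m -> um)
  d = sqrt(4 * 4.486271 x 10^-10 / pi) * 10^6 = 23.9 um

23.9 um


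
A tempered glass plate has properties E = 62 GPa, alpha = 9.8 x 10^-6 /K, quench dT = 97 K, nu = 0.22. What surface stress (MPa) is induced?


Tempering stress: sigma = E * alpha * dT / (1 - nu)
  E (MPa) = 62 * 1000 = 62000
  Numerator = 62000 * (9.8 x 10^-6) * 97 = 58.9372
  Denominator = 1 - 0.22 = 0.78
  sigma = 58.9372 / 0.78 = 75.6 MPa

75.6 MPa


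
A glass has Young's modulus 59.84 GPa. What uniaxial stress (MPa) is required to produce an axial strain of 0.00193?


Rearrange E = sigma / epsilon:
  sigma = E * epsilon
  E (MPa) = 59.84 * 1000 = 59840
  sigma = 59840 * 0.00193 = 115.49 MPa

115.49 MPa


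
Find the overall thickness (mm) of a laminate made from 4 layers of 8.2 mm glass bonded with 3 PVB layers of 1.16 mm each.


Total thickness = glass contribution + PVB contribution
  Glass: 4 * 8.2 = 32.8 mm
  PVB: 3 * 1.16 = 3.48 mm
  Total = 32.8 + 3.48 = 36.28 mm

36.28 mm


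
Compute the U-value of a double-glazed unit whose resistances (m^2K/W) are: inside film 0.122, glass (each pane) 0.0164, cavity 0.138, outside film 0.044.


Total thermal resistance (series):
  R_total = R_in + R_glass + R_air + R_glass + R_out
  R_total = 0.122 + 0.0164 + 0.138 + 0.0164 + 0.044 = 0.3368 m^2K/W
U-value = 1 / R_total = 1 / 0.3368 = 2.969 W/m^2K

2.969 W/m^2K


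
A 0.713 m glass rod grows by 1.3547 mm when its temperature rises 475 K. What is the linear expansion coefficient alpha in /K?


Rearrange dL = alpha * L0 * dT for alpha:
  alpha = dL / (L0 * dT)
  alpha = (1.3547 / 1000) / (0.713 * 475) = 0.000004 /K = 4 x 10^-6 /K

4 x 10^-6 /K


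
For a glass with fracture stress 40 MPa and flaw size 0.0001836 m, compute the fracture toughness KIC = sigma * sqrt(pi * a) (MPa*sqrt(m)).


Fracture toughness: KIC = sigma * sqrt(pi * a)
  pi * a = pi * 0.0001836 = 0.000576796
  sqrt(pi * a) = 0.024017
  KIC = 40 * 0.024017 = 0.961 MPa*sqrt(m)

0.961 MPa*sqrt(m)


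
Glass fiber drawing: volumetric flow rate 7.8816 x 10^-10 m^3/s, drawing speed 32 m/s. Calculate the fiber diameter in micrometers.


Cross-sectional area from continuity:
  A = Q / v = 7.8816 x 10^-10 / 32 = 2.463 x 10^-11 m^2
Diameter from circular cross-section:
  d = sqrt(4A / pi) * 10^6 (m -> um)
  d = sqrt(4 * 2.463 x 10^-11 / pi) * 10^6 = 5.6 um

5.6 um


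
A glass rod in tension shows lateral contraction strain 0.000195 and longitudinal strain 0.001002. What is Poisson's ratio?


Poisson's ratio: nu = lateral strain / axial strain
  nu = 0.000195 / 0.001002 = 0.1946

0.1946


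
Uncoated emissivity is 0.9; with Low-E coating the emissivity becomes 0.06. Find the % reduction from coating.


Percentage reduction = (1 - coated/uncoated) * 100
  Ratio = 0.06 / 0.9 = 0.0667
  Reduction = (1 - 0.0667) * 100 = 93.3%

93.3%


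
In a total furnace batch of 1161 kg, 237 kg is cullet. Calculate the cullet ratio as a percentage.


Cullet ratio = (cullet mass / total batch mass) * 100
  Ratio = 237 / 1161 * 100 = 20.41%

20.41%


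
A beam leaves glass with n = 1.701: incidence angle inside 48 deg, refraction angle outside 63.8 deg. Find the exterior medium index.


Apply Snell's law: n1 * sin(theta1) = n2 * sin(theta2)
  n2 = n1 * sin(theta1) / sin(theta2)
  sin(48) = 0.743145
  sin(63.8) = 0.897258
  n2 = 1.701 * 0.743145 / 0.897258 = 1.4088

1.4088


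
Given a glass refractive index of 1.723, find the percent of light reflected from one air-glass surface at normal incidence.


Fresnel reflectance at normal incidence:
  R = ((n - 1)/(n + 1))^2
  (n - 1)/(n + 1) = (1.723 - 1)/(1.723 + 1) = 0.265516
  R = 0.265516^2 = 0.0704987
  R(%) = 0.0704987 * 100 = 7.05%

7.05%


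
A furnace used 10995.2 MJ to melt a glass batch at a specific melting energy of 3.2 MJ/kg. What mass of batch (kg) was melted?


Rearrange E = m * s for m:
  m = E / s
  m = 10995.2 / 3.2 = 3436.0 kg

3436.0 kg


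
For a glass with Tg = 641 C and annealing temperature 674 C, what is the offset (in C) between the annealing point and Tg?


Offset = T_anneal - Tg:
  offset = 674 - 641 = 33 C

33 C


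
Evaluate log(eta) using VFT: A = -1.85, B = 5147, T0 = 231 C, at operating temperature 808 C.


VFT equation: log(eta) = A + B / (T - T0)
  T - T0 = 808 - 231 = 577
  B / (T - T0) = 5147 / 577 = 8.92
  log(eta) = -1.85 + 8.92 = 7.07

7.07


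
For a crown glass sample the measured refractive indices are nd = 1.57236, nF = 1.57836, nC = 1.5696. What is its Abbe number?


Abbe number formula: Vd = (nd - 1) / (nF - nC)
  nd - 1 = 1.57236 - 1 = 0.57236
  nF - nC = 1.57836 - 1.5696 = 0.00876
  Vd = 0.57236 / 0.00876 = 65.34

65.34


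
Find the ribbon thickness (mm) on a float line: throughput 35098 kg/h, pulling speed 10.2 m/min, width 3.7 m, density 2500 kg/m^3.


Ribbon cross-section from mass balance:
  Volume rate = throughput / density = 35098 / 2500 = 14.0392 m^3/h
  thickness = volume rate / (speed * 60 * width), i.e.
  thickness = throughput / (60 * speed * width * density) * 1000
  thickness = 35098 / (60 * 10.2 * 3.7 * 2500) * 1000 = 6.2 mm

6.2 mm


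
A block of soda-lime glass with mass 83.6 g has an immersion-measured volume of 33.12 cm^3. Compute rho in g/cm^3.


Use the definition of density:
  rho = mass / volume
  rho = 83.6 / 33.12 = 2.524 g/cm^3

2.524 g/cm^3


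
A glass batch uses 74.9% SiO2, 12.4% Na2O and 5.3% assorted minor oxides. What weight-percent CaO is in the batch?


Pieces sum to 100%:
  CaO = 100 - (SiO2 + Na2O + others)
  CaO = 100 - (74.9 + 12.4 + 5.3) = 7.4%

7.4%


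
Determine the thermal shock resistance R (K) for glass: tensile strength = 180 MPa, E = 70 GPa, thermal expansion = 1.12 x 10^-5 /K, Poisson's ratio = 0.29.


Thermal shock resistance: R = sigma * (1 - nu) / (E * alpha)
  Numerator = 180 * (1 - 0.29) = 127.8
  Denominator = 70 * 1000 * (1.12 x 10^-5) = 0.784
  R = 127.8 / 0.784 = 163.0 K

163.0 K


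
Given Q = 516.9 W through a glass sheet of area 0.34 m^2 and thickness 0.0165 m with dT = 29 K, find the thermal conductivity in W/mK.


Fourier's law rearranged: k = Q * t / (A * dT)
  Numerator = 516.9 * 0.0165 = 8.52885
  Denominator = 0.34 * 29 = 9.86
  k = 8.52885 / 9.86 = 0.865 W/mK

0.865 W/mK


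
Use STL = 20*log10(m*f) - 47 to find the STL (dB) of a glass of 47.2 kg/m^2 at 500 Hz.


Mass law: STL = 20 * log10(m * f) - 47
  m * f = 47.2 * 500 = 23600
  log10(23600) = 4.37291
  STL = 20 * 4.37291 - 47 = 87.4582 - 47 = 40.5 dB

40.5 dB


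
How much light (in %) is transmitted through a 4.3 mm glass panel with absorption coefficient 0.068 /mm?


Beer-Lambert law: T = exp(-alpha * thickness)
  exponent = -0.068 * 4.3 = -0.2924
  T = exp(-0.2924) = 0.7465
  Percentage = 0.7465 * 100 = 74.65%

74.65%


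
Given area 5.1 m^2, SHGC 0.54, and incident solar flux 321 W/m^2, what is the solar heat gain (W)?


Solar heat gain: Q = Area * SHGC * Irradiance
  Q = 5.1 * 0.54 * 321 = 884 W

884 W


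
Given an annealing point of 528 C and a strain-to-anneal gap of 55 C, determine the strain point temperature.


Strain point = annealing point - difference:
  T_strain = 528 - 55 = 473 C

473 C


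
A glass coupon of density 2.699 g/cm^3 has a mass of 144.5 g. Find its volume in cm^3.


Rearrange rho = m / V:
  V = m / rho
  V = 144.5 / 2.699 = 53.538 cm^3

53.538 cm^3


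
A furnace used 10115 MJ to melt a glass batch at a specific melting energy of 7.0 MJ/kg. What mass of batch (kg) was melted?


Rearrange E = m * s for m:
  m = E / s
  m = 10115 / 7.0 = 1445.0 kg

1445.0 kg


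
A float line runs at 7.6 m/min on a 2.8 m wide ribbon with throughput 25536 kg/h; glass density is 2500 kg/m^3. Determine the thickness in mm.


Ribbon cross-section from mass balance:
  Volume rate = throughput / density = 25536 / 2500 = 10.2144 m^3/h
  thickness = volume rate / (speed * 60 * width), i.e.
  thickness = throughput / (60 * speed * width * density) * 1000
  thickness = 25536 / (60 * 7.6 * 2.8 * 2500) * 1000 = 8.0 mm

8.0 mm


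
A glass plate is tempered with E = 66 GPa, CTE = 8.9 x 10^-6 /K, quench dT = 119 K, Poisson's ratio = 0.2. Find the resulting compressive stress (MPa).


Tempering stress: sigma = E * alpha * dT / (1 - nu)
  E (MPa) = 66 * 1000 = 66000
  Numerator = 66000 * (8.9 x 10^-6) * 119 = 69.9006
  Denominator = 1 - 0.2 = 0.8
  sigma = 69.9006 / 0.8 = 87.4 MPa

87.4 MPa


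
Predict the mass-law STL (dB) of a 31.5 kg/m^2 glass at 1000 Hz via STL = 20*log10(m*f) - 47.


Mass law: STL = 20 * log10(m * f) - 47
  m * f = 31.5 * 1000 = 31500
  log10(31500) = 4.49831
  STL = 20 * 4.49831 - 47 = 89.9662 - 47 = 43.0 dB

43.0 dB


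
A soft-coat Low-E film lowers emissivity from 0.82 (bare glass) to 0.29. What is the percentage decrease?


Percentage reduction = (1 - coated/uncoated) * 100
  Ratio = 0.29 / 0.82 = 0.3537
  Reduction = (1 - 0.3537) * 100 = 64.6%

64.6%


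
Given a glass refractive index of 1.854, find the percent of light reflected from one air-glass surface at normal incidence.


Fresnel reflectance at normal incidence:
  R = ((n - 1)/(n + 1))^2
  (n - 1)/(n + 1) = (1.854 - 1)/(1.854 + 1) = 0.299229
  R = 0.299229^2 = 0.089538
  R(%) = 0.089538 * 100 = 8.954%

8.954%


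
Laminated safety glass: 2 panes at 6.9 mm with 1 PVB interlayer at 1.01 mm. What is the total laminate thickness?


Total thickness = glass contribution + PVB contribution
  Glass: 2 * 6.9 = 13.8 mm
  PVB: 1 * 1.01 = 1.01 mm
  Total = 13.8 + 1.01 = 14.81 mm

14.81 mm


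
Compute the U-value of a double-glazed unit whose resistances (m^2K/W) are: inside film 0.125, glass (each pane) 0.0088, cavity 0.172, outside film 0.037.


Total thermal resistance (series):
  R_total = R_in + R_glass + R_air + R_glass + R_out
  R_total = 0.125 + 0.0088 + 0.172 + 0.0088 + 0.037 = 0.3516 m^2K/W
U-value = 1 / R_total = 1 / 0.3516 = 2.844 W/m^2K

2.844 W/m^2K


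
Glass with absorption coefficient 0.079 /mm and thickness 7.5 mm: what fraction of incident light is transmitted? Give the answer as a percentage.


Beer-Lambert law: T = exp(-alpha * thickness)
  exponent = -0.079 * 7.5 = -0.5925
  T = exp(-0.5925) = 0.5529
  Percentage = 0.5529 * 100 = 55.29%

55.29%


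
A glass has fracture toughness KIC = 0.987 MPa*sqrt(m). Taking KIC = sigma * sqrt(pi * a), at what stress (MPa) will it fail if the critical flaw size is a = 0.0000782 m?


Rearrange KIC = sigma * sqrt(pi * a):
  sigma = KIC / sqrt(pi * a)
  sqrt(pi * 0.0000782) = 0.015674
  sigma = 0.987 / 0.015674 = 62.97 MPa

62.97 MPa


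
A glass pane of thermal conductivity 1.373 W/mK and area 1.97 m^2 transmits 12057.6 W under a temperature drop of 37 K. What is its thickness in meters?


Fourier's law: t = k * A * dT / Q
  t = 1.373 * 1.97 * 37 / 12057.6
  t = 100.07797 / 12057.6 = 0.0083 m

0.0083 m


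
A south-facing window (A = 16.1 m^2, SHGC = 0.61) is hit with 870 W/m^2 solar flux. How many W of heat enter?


Solar heat gain: Q = Area * SHGC * Irradiance
  Q = 16.1 * 0.61 * 870 = 8544.3 W

8544.3 W


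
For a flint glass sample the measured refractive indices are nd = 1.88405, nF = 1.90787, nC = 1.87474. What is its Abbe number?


Abbe number formula: Vd = (nd - 1) / (nF - nC)
  nd - 1 = 1.88405 - 1 = 0.88405
  nF - nC = 1.90787 - 1.87474 = 0.03313
  Vd = 0.88405 / 0.03313 = 26.68

26.68


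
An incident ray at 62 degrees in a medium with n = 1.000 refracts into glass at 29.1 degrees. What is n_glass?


Apply Snell's law: n1 * sin(theta1) = n2 * sin(theta2)
  n2 = n1 * sin(theta1) / sin(theta2)
  sin(62) = 0.882948
  sin(29.1) = 0.486335
  n2 = 1.000 * 0.882948 / 0.486335 = 1.8155

1.8155


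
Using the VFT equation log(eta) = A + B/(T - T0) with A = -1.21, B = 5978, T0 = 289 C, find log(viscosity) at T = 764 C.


VFT equation: log(eta) = A + B / (T - T0)
  T - T0 = 764 - 289 = 475
  B / (T - T0) = 5978 / 475 = 12.585
  log(eta) = -1.21 + 12.585 = 11.375

11.375


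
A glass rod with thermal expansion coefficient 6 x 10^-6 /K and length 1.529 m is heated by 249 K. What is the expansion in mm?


Thermal expansion formula: dL = alpha * L0 * dT
  dL = (6 x 10^-6) * 1.529 * 249 = 0.00228433 m
Convert to mm: 0.00228433 * 1000 = 2.2843 mm

2.2843 mm


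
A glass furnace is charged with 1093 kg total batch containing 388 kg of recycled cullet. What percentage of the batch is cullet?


Cullet ratio = (cullet mass / total batch mass) * 100
  Ratio = 388 / 1093 * 100 = 35.5%

35.5%


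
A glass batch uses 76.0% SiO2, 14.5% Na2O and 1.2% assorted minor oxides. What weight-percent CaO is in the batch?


Pieces sum to 100%:
  CaO = 100 - (SiO2 + Na2O + others)
  CaO = 100 - (76.0 + 14.5 + 1.2) = 8.3%

8.3%


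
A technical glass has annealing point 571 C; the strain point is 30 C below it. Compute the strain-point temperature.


Strain point = annealing point - difference:
  T_strain = 571 - 30 = 541 C

541 C


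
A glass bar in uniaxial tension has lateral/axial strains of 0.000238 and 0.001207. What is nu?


Poisson's ratio: nu = lateral strain / axial strain
  nu = 0.000238 / 0.001207 = 0.1972

0.1972


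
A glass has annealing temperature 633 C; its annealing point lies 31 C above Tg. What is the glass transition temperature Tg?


Rearrange T_anneal = Tg + offset for Tg:
  Tg = T_anneal - offset = 633 - 31 = 602 C

602 C


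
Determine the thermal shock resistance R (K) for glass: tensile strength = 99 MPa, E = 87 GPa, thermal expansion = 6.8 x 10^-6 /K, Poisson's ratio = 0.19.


Thermal shock resistance: R = sigma * (1 - nu) / (E * alpha)
  Numerator = 99 * (1 - 0.19) = 80.19
  Denominator = 87 * 1000 * (6.8 x 10^-6) = 0.5916
  R = 80.19 / 0.5916 = 135.5 K

135.5 K


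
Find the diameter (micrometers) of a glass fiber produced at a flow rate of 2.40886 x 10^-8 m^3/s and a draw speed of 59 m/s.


Cross-sectional area from continuity:
  A = Q / v = 2.40886 x 10^-8 / 59 = 4.082814 x 10^-10 m^2
Diameter from circular cross-section:
  d = sqrt(4A / pi) * 10^6 (m -> um)
  d = sqrt(4 * 4.082814 x 10^-10 / pi) * 10^6 = 22.8 um

22.8 um


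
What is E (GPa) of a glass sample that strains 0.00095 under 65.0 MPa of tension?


Young's modulus: E = stress / strain
  E = 65.0 MPa / 0.00095 = 68421.05 MPa
Convert to GPa: 68421.05 / 1000 = 68.42 GPa

68.42 GPa


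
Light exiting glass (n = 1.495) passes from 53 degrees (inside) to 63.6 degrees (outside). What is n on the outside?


Apply Snell's law: n1 * sin(theta1) = n2 * sin(theta2)
  n2 = n1 * sin(theta1) / sin(theta2)
  sin(53) = 0.798636
  sin(63.6) = 0.895712
  n2 = 1.495 * 0.798636 / 0.895712 = 1.333

1.333


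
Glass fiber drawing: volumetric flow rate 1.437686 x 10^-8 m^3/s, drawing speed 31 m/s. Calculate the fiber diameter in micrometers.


Cross-sectional area from continuity:
  A = Q / v = 1.437686 x 10^-8 / 31 = 4.637697 x 10^-10 m^2
Diameter from circular cross-section:
  d = sqrt(4A / pi) * 10^6 (m -> um)
  d = sqrt(4 * 4.637697 x 10^-10 / pi) * 10^6 = 24.3 um

24.3 um


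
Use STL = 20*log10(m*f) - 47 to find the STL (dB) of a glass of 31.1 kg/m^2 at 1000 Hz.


Mass law: STL = 20 * log10(m * f) - 47
  m * f = 31.1 * 1000 = 31100
  log10(31100) = 4.49276
  STL = 20 * 4.49276 - 47 = 89.8552 - 47 = 42.9 dB

42.9 dB


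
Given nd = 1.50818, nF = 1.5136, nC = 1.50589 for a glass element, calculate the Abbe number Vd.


Abbe number formula: Vd = (nd - 1) / (nF - nC)
  nd - 1 = 1.50818 - 1 = 0.50818
  nF - nC = 1.5136 - 1.50589 = 0.00771
  Vd = 0.50818 / 0.00771 = 65.91

65.91


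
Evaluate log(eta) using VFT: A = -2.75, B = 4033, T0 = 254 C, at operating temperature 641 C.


VFT equation: log(eta) = A + B / (T - T0)
  T - T0 = 641 - 254 = 387
  B / (T - T0) = 4033 / 387 = 10.421
  log(eta) = -2.75 + 10.421 = 7.671

7.671


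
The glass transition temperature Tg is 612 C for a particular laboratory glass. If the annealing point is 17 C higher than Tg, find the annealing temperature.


The annealing temperature is Tg plus the offset:
  T_anneal = 612 + 17 = 629 C

629 C


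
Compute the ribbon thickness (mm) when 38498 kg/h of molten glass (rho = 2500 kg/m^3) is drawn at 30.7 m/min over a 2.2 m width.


Ribbon cross-section from mass balance:
  Volume rate = throughput / density = 38498 / 2500 = 15.3992 m^3/h
  thickness = volume rate / (speed * 60 * width), i.e.
  thickness = throughput / (60 * speed * width * density) * 1000
  thickness = 38498 / (60 * 30.7 * 2.2 * 2500) * 1000 = 3.8 mm

3.8 mm


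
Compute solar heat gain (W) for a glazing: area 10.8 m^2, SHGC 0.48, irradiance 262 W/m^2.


Solar heat gain: Q = Area * SHGC * Irradiance
  Q = 10.8 * 0.48 * 262 = 1358.2 W

1358.2 W


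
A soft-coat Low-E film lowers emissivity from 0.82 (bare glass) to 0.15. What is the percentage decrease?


Percentage reduction = (1 - coated/uncoated) * 100
  Ratio = 0.15 / 0.82 = 0.1829
  Reduction = (1 - 0.1829) * 100 = 81.7%

81.7%


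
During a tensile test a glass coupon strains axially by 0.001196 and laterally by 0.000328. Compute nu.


Poisson's ratio: nu = lateral strain / axial strain
  nu = 0.000328 / 0.001196 = 0.2742

0.2742
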